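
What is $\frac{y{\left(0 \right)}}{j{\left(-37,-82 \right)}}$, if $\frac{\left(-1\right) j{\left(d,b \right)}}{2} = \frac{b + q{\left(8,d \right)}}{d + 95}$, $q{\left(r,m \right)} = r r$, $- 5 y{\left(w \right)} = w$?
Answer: $0$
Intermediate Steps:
$y{\left(w \right)} = - \frac{w}{5}$
$q{\left(r,m \right)} = r^{2}$
$j{\left(d,b \right)} = - \frac{2 \left(64 + b\right)}{95 + d}$ ($j{\left(d,b \right)} = - 2 \frac{b + 8^{2}}{d + 95} = - 2 \frac{b + 64}{95 + d} = - 2 \frac{64 + b}{95 + d} = - \frac{2 \left(64 + b\right)}{95 + d}$)
$\frac{y{\left(0 \right)}}{j{\left(-37,-82 \right)}} = \frac{\left(- \frac{1}{5}\right) 0}{2 \frac{1}{95 - 37} \left(-64 - -82\right)} = \frac{0}{2 \cdot \frac{1}{58} \left(-64 + 82\right)} = \frac{0}{2 \cdot \frac{1}{58} \cdot 18} = \frac{0}{\frac{18}{29}} = 0 \cdot \frac{29}{18} = 0$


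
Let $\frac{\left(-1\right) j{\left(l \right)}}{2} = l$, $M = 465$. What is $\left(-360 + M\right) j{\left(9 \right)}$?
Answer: $-1890$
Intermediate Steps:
$j{\left(l \right)} = - 2 l$
$\left(-360 + M\right) j{\left(9 \right)} = \left(-360 + 465\right) \left(\left(-2\right) 9\right) = 105 \left(-18\right) = -1890$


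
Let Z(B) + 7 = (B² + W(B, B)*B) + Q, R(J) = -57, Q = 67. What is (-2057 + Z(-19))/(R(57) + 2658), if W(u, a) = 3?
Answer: -1693/2601 ≈ -0.65090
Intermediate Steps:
Z(B) = 60 + B² + 3*B (Z(B) = -7 + ((B² + 3*B) + 67) = -7 + (67 + B² + 3*B) = 60 + B² + 3*B)
(-2057 + Z(-19))/(R(57) + 2658) = (-2057 + (60 + (-19)² + 3*(-19)))/(-57 + 2658) = (-2057 + (60 + 361 - 57))/2601 = (-2057 + 364)*(1/2601) = -1693*1/2601 = -1693/2601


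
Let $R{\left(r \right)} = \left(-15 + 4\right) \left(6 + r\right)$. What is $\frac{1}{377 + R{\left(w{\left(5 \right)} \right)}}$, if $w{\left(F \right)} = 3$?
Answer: $\frac{1}{278} \approx 0.0035971$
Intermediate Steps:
$R{\left(r \right)} = -66 - 11 r$ ($R{\left(r \right)} = - 11 \left(6 + r\right) = -66 - 11 r$)
$\frac{1}{377 + R{\left(w{\left(5 \right)} \right)}} = \frac{1}{377 - 99} = \frac{1}{278}$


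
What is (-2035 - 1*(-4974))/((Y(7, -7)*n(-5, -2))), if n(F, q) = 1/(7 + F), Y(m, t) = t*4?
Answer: -2939/14 ≈ -209.93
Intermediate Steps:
Y(m, t) = 4*t
(-2035 - 1*(-4974))/((Y(7, -7)*n(-5, -2))) = (-2035 - 1*(-4974))/(((4*(-7))/(7 - 5))) = (-2035 + 4974)/((-28/2)) = 2939/((-28*½)) = 2939/(-14) = 2939*(-1/14) = -2939/14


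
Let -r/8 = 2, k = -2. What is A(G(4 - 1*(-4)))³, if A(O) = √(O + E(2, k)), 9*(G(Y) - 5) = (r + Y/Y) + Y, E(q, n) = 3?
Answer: 65*√65/27 ≈ 19.409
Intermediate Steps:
r = -16 (r = -8*2 = -16)
G(Y) = 10/3 + Y/9 (G(Y) = 5 + ((-16 + Y/Y) + Y)/9 = 5 + ((-16 + 1) + Y)/9 = 5 + (-15 + Y)/9 = 5 + (-5/3 + Y/9) = 10/3 + Y/9)
A(O) = √(3 + O) (A(O) = √(O + 3) = √(3 + O))
A(G(4 - 1*(-4)))³ = (√(3 + (10/3 + (4 - 1*(-4))/9)))³ = (√(3 + (10/3 + (4 + 4)/9)))³ = (√(3 + (10/3 + (⅑)*8)))³ = (√(3 + (10/3 + 8/9)))³ = (√(3 + 38/9))³ = (√(65/9))³ = (√65/3)³ = 65*√65/27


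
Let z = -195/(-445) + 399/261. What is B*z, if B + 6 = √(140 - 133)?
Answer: -30460/2581 + 15230*√7/7743 ≈ -6.5976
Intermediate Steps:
B = -6 + √7 (B = -6 + √(140 - 133) = -6 + √7 ≈ -3.3542)
z = 15230/7743 (z = -195*(-1/445) + 399*(1/261) = 39/89 + 133/87 = 15230/7743 ≈ 1.9669)
B*z = (-6 + √7)*(15230/7743) = -30460/2581 + 15230*√7/7743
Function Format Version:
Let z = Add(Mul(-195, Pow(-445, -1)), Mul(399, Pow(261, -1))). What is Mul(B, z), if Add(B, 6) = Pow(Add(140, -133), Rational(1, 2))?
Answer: Add(Rational(-30460, 2581), Mul(Rational(15230, 7743), Pow(7, Rational(1, 2)))) ≈ -6.5976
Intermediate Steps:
B = Add(-6, Pow(7, Rational(1, 2))) (B = Add(-6, Pow(Add(140, -133), Rational(1, 2))) = Add(-6, Pow(7, Rational(1, 2))) ≈ -3.3542)
z = Rational(15230, 7743) (z = Add(Mul(-195, Rational(-1, 445)), Mul(399, Rational(1, 261))) = Add(Rational(39, 89), Rational(133, 87)) = Rational(15230, 7743) ≈ 1.9669)
Mul(B, z) = Mul(Add(-6, Pow(7, Rational(1, 2))), Rational(15230, 7743)) = Add(Rational(-30460, 2581), Mul(Rational(15230, 7743), Pow(7, Rational(1, 2))))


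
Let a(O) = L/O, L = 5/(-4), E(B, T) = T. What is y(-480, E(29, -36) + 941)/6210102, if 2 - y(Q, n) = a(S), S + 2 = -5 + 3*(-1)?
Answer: 5/16560272 ≈ 3.0193e-7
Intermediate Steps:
S = -10 (S = -2 + (-5 + 3*(-1)) = -2 + (-5 - 3) = -2 - 8 = -10)
L = -5/4 (L = -1/4*5 = -5/4 ≈ -1.2500)
a(O) = -5/(4*O)
y(Q, n) = 15/8 (y(Q, n) = 2 - (-5)/(4*(-10)) = 2 - (-5)*(-1)/(4*10) = 2 - 1*1/8 = 2 - 1/8 = 15/8)
y(-480, E(29, -36) + 941)/6210102 = (15/8)/6210102 = (15/8)*(1/6210102) = 5/16560272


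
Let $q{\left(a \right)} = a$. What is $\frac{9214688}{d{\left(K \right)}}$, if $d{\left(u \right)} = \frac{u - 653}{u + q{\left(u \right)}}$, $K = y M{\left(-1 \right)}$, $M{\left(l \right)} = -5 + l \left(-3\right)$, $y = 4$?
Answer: $\frac{147435008}{661} \approx 2.2305 \cdot 10^{5}$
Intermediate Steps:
$M{\left(l \right)} = -5 - 3 l$
$K = -8$ ($K = 4 \left(-5 - -3\right) = 4 \left(-5 + 3\right) = 4 \left(-2\right) = -8$)
$d{\left(u \right)} = \frac{-653 + u}{2 u}$ ($d{\left(u \right)} = \frac{u - 653}{u + u} = \frac{-653 + u}{2 u}$)
$\frac{9214688}{d{\left(K \right)}} = \frac{9214688}{\frac{1}{2} \frac{1}{-8} \left(-653 - 8\right)} = \frac{9214688}{\frac{1}{2} \left(- \frac{1}{8}\right) \left(-661\right)} = \frac{9214688}{\frac{661}{16}} = 9214688 \cdot \frac{16}{661} = \frac{147435008}{661}$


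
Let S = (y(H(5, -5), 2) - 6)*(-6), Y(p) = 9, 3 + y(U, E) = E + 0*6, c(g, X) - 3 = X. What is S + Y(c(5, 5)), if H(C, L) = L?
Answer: 51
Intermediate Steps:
c(g, X) = 3 + X
y(U, E) = -3 + E (y(U, E) = -3 + (E + 0*6) = -3 + (E + 0) = -3 + E)
S = 42 (S = ((-3 + 2) - 6)*(-6) = (-1 - 6)*(-6) = -7*(-6) = 42)
S + Y(c(5, 5)) = 42 + 9 = 51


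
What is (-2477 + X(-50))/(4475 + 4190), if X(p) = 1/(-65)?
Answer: -161006/563225 ≈ -0.28586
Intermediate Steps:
X(p) = -1/65
(-2477 + X(-50))/(4475 + 4190) = (-2477 - 1/65)/(4475 + 4190) = -161006/65/8665 = -161006/65*1/8665 = -161006/563225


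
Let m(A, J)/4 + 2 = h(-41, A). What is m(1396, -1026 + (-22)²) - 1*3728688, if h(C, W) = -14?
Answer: -3728752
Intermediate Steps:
m(A, J) = -64 (m(A, J) = -8 + 4*(-14) = -8 - 56 = -64)
m(1396, -1026 + (-22)²) - 1*3728688 = -64 - 1*3728688 = -64 - 3728688 = -3728752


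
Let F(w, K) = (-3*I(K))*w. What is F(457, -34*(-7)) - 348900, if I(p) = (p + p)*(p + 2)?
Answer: -156971940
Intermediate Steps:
I(p) = 2*p*(2 + p) (I(p) = (2*p)*(2 + p) = 2*p*(2 + p))
F(w, K) = -6*K*w*(2 + K) (F(w, K) = (-6*K*(2 + K))*w = -6*K*w*(2 + K))
F(457, -34*(-7)) - 348900 = -6*(-34*(-7))*457*(2 - 34*(-7)) - 348900 = -6*238*457*(2 + 238) - 348900 = -6*238*457*240 - 348900 = -156623040 - 348900 = -156971940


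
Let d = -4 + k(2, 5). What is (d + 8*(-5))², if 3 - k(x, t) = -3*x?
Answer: 1225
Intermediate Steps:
k(x, t) = 3 + 3*x (k(x, t) = 3 - (-3)*x = 3 + 3*x)
d = 5 (d = -4 + (3 + 3*2) = -4 + (3 + 6) = -4 + 9 = 5)
(d + 8*(-5))² = (5 + 8*(-5))² = (5 - 40)² = (-35)² = 1225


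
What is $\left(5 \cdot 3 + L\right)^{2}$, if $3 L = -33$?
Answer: $16$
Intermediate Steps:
$L = -11$ ($L = \frac{1}{3} \left(-33\right) = -11$)
$\left(5 \cdot 3 + L\right)^{2} = \left(5 \cdot 3 - 11\right)^{2} = \left(15 - 11\right)^{2} = 4^{2} = 16$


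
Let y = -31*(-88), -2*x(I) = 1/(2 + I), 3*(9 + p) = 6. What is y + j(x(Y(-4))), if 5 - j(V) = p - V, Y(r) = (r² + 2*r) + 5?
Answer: 82199/30 ≈ 2740.0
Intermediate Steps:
p = -7 (p = -9 + (⅓)*6 = -9 + 2 = -7)
Y(r) = 5 + r² + 2*r
x(I) = -1/(2*(2 + I))
j(V) = 12 + V (j(V) = 5 - (-7 - V) = 5 + (7 + V) = 12 + V)
y = 2728
y + j(x(Y(-4))) = 2728 + (12 - 1/(4 + 2*(5 + (-4)² + 2*(-4)))) = 2728 + (12 - 1/(4 + 2*(5 + 16 - 8))) = 2728 + (12 - 1/(4 + 2*13)) = 2728 + (12 - 1/(4 + 26)) = 2728 + (12 - 1/30) = 2728 + 359/30 = 82199/30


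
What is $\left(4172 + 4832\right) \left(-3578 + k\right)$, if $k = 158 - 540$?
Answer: $-35655840$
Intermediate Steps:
$k = -382$
$\left(4172 + 4832\right) \left(-3578 + k\right) = \left(4172 + 4832\right) \left(-3578 - 382\right) = 9004 \left(-3960\right) = -35655840$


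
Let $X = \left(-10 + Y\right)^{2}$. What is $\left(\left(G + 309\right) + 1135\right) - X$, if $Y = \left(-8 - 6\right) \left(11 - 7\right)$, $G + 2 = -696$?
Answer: $-3610$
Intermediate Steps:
$G = -698$ ($G = -2 - 696 = -698$)
$Y = -56$ ($Y = \left(-14\right) 4 = -56$)
$X = 4356$ ($X = \left(-10 - 56\right)^{2} = \left(-66\right)^{2} = 4356$)
$\left(\left(G + 309\right) + 1135\right) - X = \left(\left(-698 + 309\right) + 1135\right) - 4356 = \left(-389 + 1135\right) - 4356 = 746 - 4356 = -3610$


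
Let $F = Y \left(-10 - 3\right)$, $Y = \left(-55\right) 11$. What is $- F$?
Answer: $-7865$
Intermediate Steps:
$Y = -605$
$F = 7865$ ($F = - 605 \left(-10 - 3\right) = \left(-605\right) \left(-13\right) = 7865$)
$- F = \left(-1\right) 7865 = -7865$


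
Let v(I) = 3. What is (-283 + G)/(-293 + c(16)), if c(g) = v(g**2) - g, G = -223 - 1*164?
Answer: 335/153 ≈ 2.1895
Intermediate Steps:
G = -387 (G = -223 - 164 = -387)
c(g) = 3 - g
(-283 + G)/(-293 + c(16)) = (-283 - 387)/(-293 + (3 - 1*16)) = -670/(-293 + (3 - 16)) = -670/(-293 - 13) = -670/(-306) = -670*(-1/306) = 335/153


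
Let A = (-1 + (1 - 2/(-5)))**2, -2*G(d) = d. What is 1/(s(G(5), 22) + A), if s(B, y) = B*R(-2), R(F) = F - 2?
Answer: 25/254 ≈ 0.098425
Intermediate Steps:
G(d) = -d/2
R(F) = -2 + F
s(B, y) = -4*B (s(B, y) = B*(-2 - 2) = B*(-4) = -4*B)
A = 4/25 (A = (-1 + (1 - 2*(-1/5)))**2 = (-1 + (1 + 2/5))**2 = (-1 + 7/5)**2 = (2/5)**2 = 4/25 ≈ 0.16000)
1/(s(G(5), 22) + A) = 1/(-(-2)*5 + 4/25) = 1/(-4*(-5/2) + 4/25) = 1/(10 + 4/25) = 1/(254/25) = 25/254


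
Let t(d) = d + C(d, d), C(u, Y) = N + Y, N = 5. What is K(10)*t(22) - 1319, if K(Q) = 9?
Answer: -878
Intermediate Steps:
C(u, Y) = 5 + Y
t(d) = 5 + 2*d (t(d) = d + (5 + d) = 5 + 2*d)
K(10)*t(22) - 1319 = 9*(5 + 2*22) - 1319 = 9*(5 + 44) - 1319 = 9*49 - 1319 = 441 - 1319 = -878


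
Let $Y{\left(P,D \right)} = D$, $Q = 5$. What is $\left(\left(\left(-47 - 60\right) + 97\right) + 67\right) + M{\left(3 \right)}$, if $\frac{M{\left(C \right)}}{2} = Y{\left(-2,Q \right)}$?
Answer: $67$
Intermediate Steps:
$M{\left(C \right)} = 10$ ($M{\left(C \right)} = 2 \cdot 5 = 10$)
$\left(\left(\left(-47 - 60\right) + 97\right) + 67\right) + M{\left(3 \right)} = \left(\left(\left(-47 - 60\right) + 97\right) + 67\right) + 10 = \left(\left(-107 + 97\right) + 67\right) + 10 = \left(-10 + 67\right) + 10 = 57 + 10 = 67$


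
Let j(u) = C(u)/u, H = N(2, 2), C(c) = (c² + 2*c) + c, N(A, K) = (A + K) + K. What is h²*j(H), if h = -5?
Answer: 225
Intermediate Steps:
N(A, K) = A + 2*K
C(c) = c² + 3*c
H = 6 (H = 2 + 2*2 = 2 + 4 = 6)
j(u) = 3 + u (j(u) = (u*(3 + u))/u = 3 + u)
h²*j(H) = (-5)²*(3 + 6) = 25*9 = 225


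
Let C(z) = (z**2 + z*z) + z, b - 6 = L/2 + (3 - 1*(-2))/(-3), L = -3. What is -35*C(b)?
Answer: -5950/9 ≈ -661.11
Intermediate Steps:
b = 17/6 (b = 6 + (-3/2 + (3 - 1*(-2))/(-3)) = 6 + (-3*1/2 + (3 + 2)*(-1/3)) = 6 + (-3/2 + 5*(-1/3)) = 6 + (-3/2 - 5/3) = 6 - 19/6 = 17/6 ≈ 2.8333)
C(z) = z + 2*z**2 (C(z) = (z**2 + z**2) + z = 2*z**2 + z = z + 2*z**2)
-35*C(b) = -595*(1 + 2*(17/6))/6 = -595*(1 + 17/3)/6 = -595*20/(6*3) = -35*170/9 = -5950/9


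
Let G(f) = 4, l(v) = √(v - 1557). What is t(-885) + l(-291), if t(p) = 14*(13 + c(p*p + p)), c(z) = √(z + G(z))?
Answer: 182 + 28*√195586 + 2*I*√462 ≈ 12565.0 + 42.988*I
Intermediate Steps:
l(v) = √(-1557 + v)
c(z) = √(4 + z) (c(z) = √(z + 4) = √(4 + z))
t(p) = 182 + 14*√(4 + p + p²) (t(p) = 14*(13 + √(4 + (p*p + p))) = 14*(13 + √(4 + (p² + p))) = 14*(13 + √(4 + (p + p²))) = 14*(13 + √(4 + p + p²)) = 182 + 14*√(4 + p + p²))
t(-885) + l(-291) = (182 + 14*√(4 - 885*(1 - 885))) + √(-1557 - 291) = (182 + 14*√(4 - 885*(-884))) + √(-1848) = (182 + 14*√(4 + 782340)) + 2*I*√462 = (182 + 14*√782344) + 2*I*√462 = (182 + 14*(2*√195586)) + 2*I*√462 = (182 + 28*√195586) + 2*I*√462 = 182 + 28*√195586 + 2*I*√462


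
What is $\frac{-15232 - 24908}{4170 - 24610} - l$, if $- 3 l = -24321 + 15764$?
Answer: $- \frac{8739233}{3066} \approx -2850.4$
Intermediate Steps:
$l = \frac{8557}{3}$ ($l = - \frac{-24321 + 15764}{3} = \left(- \frac{1}{3}\right) \left(-8557\right) = \frac{8557}{3} \approx 2852.3$)
$\frac{-15232 - 24908}{4170 - 24610} - l = \frac{-15232 - 24908}{4170 - 24610} - \frac{8557}{3} = - \frac{40140}{-20440} - \frac{8557}{3} = \left(-40140\right) \left(- \frac{1}{20440}\right) - \frac{8557}{3} = \frac{2007}{1022} - \frac{8557}{3} = - \frac{8739233}{3066}$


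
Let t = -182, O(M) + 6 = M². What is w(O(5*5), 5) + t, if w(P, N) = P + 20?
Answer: 457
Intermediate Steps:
O(M) = -6 + M²
w(P, N) = 20 + P
w(O(5*5), 5) + t = (20 + (-6 + (5*5)²)) - 182 = (20 + (-6 + 25²)) - 182 = (20 + (-6 + 625)) - 182 = (20 + 619) - 182 = 639 - 182 = 457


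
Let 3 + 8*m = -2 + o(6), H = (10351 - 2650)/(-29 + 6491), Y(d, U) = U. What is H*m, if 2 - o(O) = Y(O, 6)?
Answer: -7701/5744 ≈ -1.3407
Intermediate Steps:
o(O) = -4 (o(O) = 2 - 1*6 = 2 - 6 = -4)
H = 2567/2154 (H = 7701/6462 = 7701*(1/6462) = 2567/2154 ≈ 1.1917)
m = -9/8 (m = -3/8 + (-2 - 4)/8 = -3/8 + (1/8)*(-6) = -3/8 - 3/4 = -9/8 ≈ -1.1250)
H*m = (2567/2154)*(-9/8) = -7701/5744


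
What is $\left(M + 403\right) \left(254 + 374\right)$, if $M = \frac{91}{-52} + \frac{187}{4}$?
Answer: $281344$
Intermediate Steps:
$M = 45$ ($M = 91 \left(- \frac{1}{52}\right) + 187 \cdot \frac{1}{4} = - \frac{7}{4} + \frac{187}{4} = 45$)
$\left(M + 403\right) \left(254 + 374\right) = \left(45 + 403\right) \left(254 + 374\right) = 448 \cdot 628 = 281344$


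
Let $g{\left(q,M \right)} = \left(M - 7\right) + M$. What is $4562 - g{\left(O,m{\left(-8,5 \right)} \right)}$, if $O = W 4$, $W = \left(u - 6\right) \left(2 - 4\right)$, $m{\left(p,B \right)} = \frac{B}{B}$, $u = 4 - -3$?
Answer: $4567$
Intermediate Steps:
$u = 7$ ($u = 4 + 3 = 7$)
$m{\left(p,B \right)} = 1$
$W = -2$ ($W = \left(7 - 6\right) \left(2 - 4\right) = 1 \left(-2\right) = -2$)
$O = -8$ ($O = \left(-2\right) 4 = -8$)
$g{\left(q,M \right)} = -7 + 2 M$ ($g{\left(q,M \right)} = \left(-7 + M\right) + M = -7 + 2 M$)
$4562 - g{\left(O,m{\left(-8,5 \right)} \right)} = 4562 - \left(-7 + 2 \cdot 1\right) = 4562 - \left(-7 + 2\right) = 4562 - -5 = 4562 + 5 = 4567$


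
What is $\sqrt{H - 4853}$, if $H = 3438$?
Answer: $i \sqrt{1415} \approx 37.616 i$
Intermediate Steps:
$\sqrt{H - 4853} = \sqrt{3438 - 4853} = \sqrt{-1415} = i \sqrt{1415}$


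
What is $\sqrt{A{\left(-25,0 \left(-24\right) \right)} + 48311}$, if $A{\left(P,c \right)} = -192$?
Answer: $\sqrt{48119} \approx 219.36$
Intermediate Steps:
$\sqrt{A{\left(-25,0 \left(-24\right) \right)} + 48311} = \sqrt{-192 + 48311} = \sqrt{48119}$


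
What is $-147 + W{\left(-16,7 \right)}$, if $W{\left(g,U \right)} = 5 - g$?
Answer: $-126$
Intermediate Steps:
$-147 + W{\left(-16,7 \right)} = -147 + \left(5 - -16\right) = -147 + \left(5 + 16\right) = -147 + 21 = -126$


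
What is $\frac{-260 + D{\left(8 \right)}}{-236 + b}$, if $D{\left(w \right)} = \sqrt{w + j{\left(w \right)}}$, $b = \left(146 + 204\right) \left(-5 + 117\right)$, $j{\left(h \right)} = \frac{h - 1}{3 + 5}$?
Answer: $- \frac{65}{9741} + \frac{\sqrt{142}}{155856} \approx -0.0065964$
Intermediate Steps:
$j{\left(h \right)} = - \frac{1}{8} + \frac{h}{8}$ ($j{\left(h \right)} = \frac{-1 + h}{8} = \left(-1 + h\right) \frac{1}{8} = - \frac{1}{8} + \frac{h}{8}$)
$b = 39200$ ($b = 350 \cdot 112 = 39200$)
$D{\left(w \right)} = \sqrt{- \frac{1}{8} + \frac{9 w}{8}}$ ($D{\left(w \right)} = \sqrt{w + \left(- \frac{1}{8} + \frac{w}{8}\right)} = \sqrt{- \frac{1}{8} + \frac{9 w}{8}}$)
$\frac{-260 + D{\left(8 \right)}}{-236 + b} = \frac{-260 + \frac{\sqrt{-2 + 18 \cdot 8}}{4}}{-236 + 39200} = \frac{-260 + \frac{\sqrt{-2 + 144}}{4}}{38964} = \left(-260 + \frac{\sqrt{142}}{4}\right) \frac{1}{38964} = - \frac{65}{9741} + \frac{\sqrt{142}}{155856}$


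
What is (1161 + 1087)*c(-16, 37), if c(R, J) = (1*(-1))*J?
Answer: -83176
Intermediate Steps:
c(R, J) = -J
(1161 + 1087)*c(-16, 37) = (1161 + 1087)*(-1*37) = 2248*(-37) = -83176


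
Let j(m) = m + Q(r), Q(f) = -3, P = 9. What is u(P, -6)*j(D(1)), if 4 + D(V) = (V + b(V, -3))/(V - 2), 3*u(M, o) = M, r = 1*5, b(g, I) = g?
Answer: -27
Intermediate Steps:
r = 5
u(M, o) = M/3
D(V) = -4 + 2*V/(-2 + V) (D(V) = -4 + (V + V)/(V - 2) = -4 + (2*V)/(-2 + V) = -4 + 2*V/(-2 + V))
j(m) = -3 + m (j(m) = m - 3 = -3 + m)
u(P, -6)*j(D(1)) = ((1/3)*9)*(-3 + 2*(4 - 1*1)/(-2 + 1)) = 3*(-3 + 2*(4 - 1)/(-1)) = 3*(-3 + 2*(-1)*3) = 3*(-3 - 6) = 3*(-9) = -27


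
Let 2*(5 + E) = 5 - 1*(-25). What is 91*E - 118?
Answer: 792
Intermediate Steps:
E = 10 (E = -5 + (5 - 1*(-25))/2 = -5 + (5 + 25)/2 = -5 + (½)*30 = -5 + 15 = 10)
91*E - 118 = 91*10 - 118 = 910 - 118 = 792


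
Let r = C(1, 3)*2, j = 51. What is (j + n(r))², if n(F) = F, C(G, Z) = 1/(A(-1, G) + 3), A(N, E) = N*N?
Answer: 10609/4 ≈ 2652.3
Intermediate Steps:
A(N, E) = N²
C(G, Z) = ¼ (C(G, Z) = 1/((-1)² + 3) = 1/(1 + 3) = 1/4 = ¼)
r = ½ (r = (¼)*2 = ½ ≈ 0.50000)
(j + n(r))² = (51 + ½)² = (103/2)² = 10609/4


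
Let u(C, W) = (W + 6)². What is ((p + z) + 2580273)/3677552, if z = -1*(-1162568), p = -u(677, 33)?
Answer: 467665/459694 ≈ 1.0173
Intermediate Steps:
u(C, W) = (6 + W)²
p = -1521 (p = -(6 + 33)² = -1*39² = -1*1521 = -1521)
z = 1162568
((p + z) + 2580273)/3677552 = ((-1521 + 1162568) + 2580273)/3677552 = (1161047 + 2580273)*(1/3677552) = 3741320*(1/3677552) = 467665/459694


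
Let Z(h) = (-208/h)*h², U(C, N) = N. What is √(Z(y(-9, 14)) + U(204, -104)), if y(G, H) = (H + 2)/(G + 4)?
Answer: 6*√390/5 ≈ 23.698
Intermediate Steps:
y(G, H) = (2 + H)/(4 + G)
Z(h) = -208*h
√(Z(y(-9, 14)) + U(204, -104)) = √(-208*(2 + 14)/(4 - 9) - 104) = √(-208*16/(-5) - 104) = √(-(-208)*16/5 - 104) = √(-208*(-16/5) - 104) = √(3328/5 - 104) = √(2808/5) = 6*√390/5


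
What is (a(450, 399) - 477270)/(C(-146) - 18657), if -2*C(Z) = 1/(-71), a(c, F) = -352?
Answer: 67822324/2649293 ≈ 25.600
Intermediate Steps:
C(Z) = 1/142 (C(Z) = -½/(-71) = -½*(-1/71) = 1/142)
(a(450, 399) - 477270)/(C(-146) - 18657) = (-352 - 477270)/(1/142 - 18657) = -477622/(-2649293/142) = -477622*(-142/2649293) = 67822324/2649293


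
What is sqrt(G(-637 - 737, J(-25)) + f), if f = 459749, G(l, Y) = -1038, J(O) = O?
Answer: 11*sqrt(3791) ≈ 677.28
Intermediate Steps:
sqrt(G(-637 - 737, J(-25)) + f) = sqrt(-1038 + 459749) = sqrt(458711) = 11*sqrt(3791)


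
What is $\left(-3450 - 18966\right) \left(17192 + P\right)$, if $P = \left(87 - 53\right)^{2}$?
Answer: $-411288768$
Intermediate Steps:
$P = 1156$ ($P = \left(87 - 53\right)^{2} = 34^{2} = 1156$)
$\left(-3450 - 18966\right) \left(17192 + P\right) = \left(-3450 - 18966\right) \left(17192 + 1156\right) = \left(-22416\right) 18348 = -411288768$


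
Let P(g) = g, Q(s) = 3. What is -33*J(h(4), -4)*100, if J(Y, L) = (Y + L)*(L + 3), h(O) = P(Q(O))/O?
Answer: -10725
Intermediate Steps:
h(O) = 3/O
J(Y, L) = (3 + L)*(L + Y) (J(Y, L) = (L + Y)*(3 + L) = (3 + L)*(L + Y))
-33*J(h(4), -4)*100 = -33*((-4)² + 3*(-4) + 3*(3/4) - 12/4)*100 = -33*(16 - 12 + 3*(3*(¼)) - 12/4)*100 = -33*(16 - 12 + 3*(¾) - 4*¾)*100 = -33*(16 - 12 + 9/4 - 3)*100 = -33*13/4*100 = -429/4*100 = -10725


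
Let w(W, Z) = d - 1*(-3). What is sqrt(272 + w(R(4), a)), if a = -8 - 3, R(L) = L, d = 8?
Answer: sqrt(283) ≈ 16.823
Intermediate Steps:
a = -11
w(W, Z) = 11 (w(W, Z) = 8 - 1*(-3) = 8 + 3 = 11)
sqrt(272 + w(R(4), a)) = sqrt(272 + 11) = sqrt(283)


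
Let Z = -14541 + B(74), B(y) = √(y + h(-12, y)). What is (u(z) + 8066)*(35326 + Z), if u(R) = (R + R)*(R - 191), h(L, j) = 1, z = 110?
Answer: -202736890 - 48770*√3 ≈ -2.0282e+8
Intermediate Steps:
B(y) = √(1 + y) (B(y) = √(y + 1) = √(1 + y))
Z = -14541 + 5*√3 (Z = -14541 + √(1 + 74) = -14541 + √75 = -14541 + 5*√3 ≈ -14532.)
u(R) = 2*R*(-191 + R) (u(R) = (2*R)*(-191 + R) = 2*R*(-191 + R))
(u(z) + 8066)*(35326 + Z) = (2*110*(-191 + 110) + 8066)*(35326 + (-14541 + 5*√3)) = (2*110*(-81) + 8066)*(20785 + 5*√3) = (-17820 + 8066)*(20785 + 5*√3) = -9754*(20785 + 5*√3) = -202736890 - 48770*√3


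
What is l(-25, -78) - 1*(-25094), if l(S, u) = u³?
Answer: -449458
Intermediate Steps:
l(-25, -78) - 1*(-25094) = (-78)³ - 1*(-25094) = -474552 + 25094 = -449458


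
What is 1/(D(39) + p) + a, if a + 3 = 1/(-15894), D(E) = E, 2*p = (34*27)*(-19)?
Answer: -34499975/11499309 ≈ -3.0002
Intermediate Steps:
p = -8721 (p = ((34*27)*(-19))/2 = (918*(-19))/2 = (½)*(-17442) = -8721)
a = -47683/15894 (a = -3 + 1/(-15894) = -3 - 1/15894 = -47683/15894 ≈ -3.0001)
1/(D(39) + p) + a = 1/(39 - 8721) - 47683/15894 = 1/(-8682) - 47683/15894 = -1/8682 - 47683/15894 = -34499975/11499309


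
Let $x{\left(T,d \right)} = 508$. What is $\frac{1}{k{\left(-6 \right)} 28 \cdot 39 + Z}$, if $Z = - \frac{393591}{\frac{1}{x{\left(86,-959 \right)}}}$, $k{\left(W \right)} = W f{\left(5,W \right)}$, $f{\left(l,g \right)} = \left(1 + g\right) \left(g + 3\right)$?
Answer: $- \frac{1}{200042508} \approx -4.9989 \cdot 10^{-9}$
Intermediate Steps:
$f{\left(l,g \right)} = \left(1 + g\right) \left(3 + g\right)$
$k{\left(W \right)} = W \left(3 + W^{2} + 4 W\right)$
$Z = -199944228$ ($Z = - \frac{393591}{\frac{1}{508}} = - 393591 \frac{1}{\frac{1}{508}} = \left(-393591\right) 508 = -199944228$)
$\frac{1}{k{\left(-6 \right)} 28 \cdot 39 + Z} = \frac{1}{- 6 \left(3 + \left(-6\right)^{2} + 4 \left(-6\right)\right) 28 \cdot 39 - 199944228} = \frac{1}{- 6 \left(3 + 36 - 24\right) 28 \cdot 39 - 199944228} = \frac{1}{\left(-6\right) 15 \cdot 28 \cdot 39 - 199944228} = \frac{1}{\left(-90\right) 28 \cdot 39 - 199944228} = \frac{1}{\left(-2520\right) 39 - 199944228} = \frac{1}{-98280 - 199944228} = \frac{1}{-200042508} = - \frac{1}{200042508}$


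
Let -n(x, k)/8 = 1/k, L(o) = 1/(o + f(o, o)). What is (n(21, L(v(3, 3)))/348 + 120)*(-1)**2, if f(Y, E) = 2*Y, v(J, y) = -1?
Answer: 3482/29 ≈ 120.07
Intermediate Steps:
L(o) = 1/(3*o) (L(o) = 1/(o + 2*o) = 1/(3*o))
n(x, k) = -8/k
(n(21, L(v(3, 3)))/348 + 120)*(-1)**2 = (-8/((1/3)/(-1))/348 + 120)*(-1)**2 = (-8/((1/3)*(-1))*(1/348) + 120)*1 = (-8/(-1/3)*(1/348) + 120)*1 = (-8*(-3)*(1/348) + 120)*1 = (24*(1/348) + 120)*1 = (2/29 + 120)*1 = (3482/29)*1 = 3482/29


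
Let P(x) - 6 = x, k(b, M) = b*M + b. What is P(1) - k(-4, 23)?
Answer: 103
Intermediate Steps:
k(b, M) = b + M*b (k(b, M) = M*b + b = b + M*b)
P(x) = 6 + x
P(1) - k(-4, 23) = (6 + 1) - (-4)*(1 + 23) = 7 - (-4)*24 = 7 - 1*(-96) = 7 + 96 = 103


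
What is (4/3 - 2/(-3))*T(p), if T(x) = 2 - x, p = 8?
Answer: -12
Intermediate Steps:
(4/3 - 2/(-3))*T(p) = (4/3 - 2/(-3))*(2 - 1*8) = (4*(⅓) - 2*(-⅓))*(2 - 8) = (4/3 + ⅔)*(-6) = 2*(-6) = -12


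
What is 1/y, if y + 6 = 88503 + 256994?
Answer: 1/345491 ≈ 2.8944e-6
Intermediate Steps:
y = 345491 (y = -6 + (88503 + 256994) = -6 + 345497 = 345491)
1/y = 1/345491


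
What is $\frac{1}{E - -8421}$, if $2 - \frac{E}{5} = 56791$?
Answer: $- \frac{1}{275524} \approx -3.6294 \cdot 10^{-6}$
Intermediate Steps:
$E = -283945$ ($E = 10 - 283955 = -283945$)
$\frac{1}{E - -8421} = \frac{1}{-283945 - -8421} = \frac{1}{-283945 + 8421} = \frac{1}{-275524} = - \frac{1}{275524}$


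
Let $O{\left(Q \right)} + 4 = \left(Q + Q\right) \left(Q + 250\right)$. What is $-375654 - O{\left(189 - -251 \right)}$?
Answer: $-982850$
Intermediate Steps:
$O{\left(Q \right)} = -4 + 2 Q \left(250 + Q\right)$ ($O{\left(Q \right)} = -4 + \left(Q + Q\right) \left(Q + 250\right) = -4 + 2 Q \left(250 + Q\right)$)
$-375654 - O{\left(189 - -251 \right)} = -375654 - \left(-4 + 2 \left(189 - -251\right)^{2} + 500 \left(189 - -251\right)\right) = -375654 - \left(-4 + 2 \left(189 + 251\right)^{2} + 500 \left(189 + 251\right)\right) = -375654 - \left(-4 + 2 \cdot 440^{2} + 500 \cdot 440\right) = -375654 - \left(-4 + 2 \cdot 193600 + 220000\right) = -375654 - \left(-4 + 387200 + 220000\right) = -375654 - 607196 = -982850$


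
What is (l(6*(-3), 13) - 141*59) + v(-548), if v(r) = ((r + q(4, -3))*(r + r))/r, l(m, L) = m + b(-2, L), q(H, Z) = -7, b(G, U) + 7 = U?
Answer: -9441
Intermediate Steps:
b(G, U) = -7 + U
l(m, L) = -7 + L + m (l(m, L) = m + (-7 + L) = -7 + L + m)
v(r) = -14 + 2*r (v(r) = ((r - 7)*(r + r))/r = ((-7 + r)*(2*r))/r = (2*r*(-7 + r))/r = -14 + 2*r)
(l(6*(-3), 13) - 141*59) + v(-548) = ((-7 + 13 + 6*(-3)) - 141*59) + (-14 + 2*(-548)) = ((-7 + 13 - 18) - 8319) + (-14 - 1096) = (-12 - 8319) - 1110 = -8331 - 1110 = -9441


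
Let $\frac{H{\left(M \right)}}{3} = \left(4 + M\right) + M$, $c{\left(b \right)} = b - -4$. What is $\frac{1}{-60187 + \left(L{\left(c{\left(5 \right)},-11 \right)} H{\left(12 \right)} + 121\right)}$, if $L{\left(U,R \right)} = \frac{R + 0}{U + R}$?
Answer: $- \frac{1}{59604} \approx -1.6777 \cdot 10^{-5}$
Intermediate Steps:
$c{\left(b \right)} = 4 + b$ ($c{\left(b \right)} = b + 4 = 4 + b$)
$L{\left(U,R \right)} = \frac{R}{R + U}$
$H{\left(M \right)} = 12 + 6 M$ ($H{\left(M \right)} = 3 \left(\left(4 + M\right) + M\right) = 3 \left(4 + 2 M\right) = 12 + 6 M$)
$\frac{1}{-60187 + \left(L{\left(c{\left(5 \right)},-11 \right)} H{\left(12 \right)} + 121\right)} = \frac{1}{-60187 + \left(- \frac{11}{-11 + \left(4 + 5\right)} \left(12 + 6 \cdot 12\right) + 121\right)} = \frac{1}{-60187 + \left(- \frac{11}{-11 + 9} \left(12 + 72\right) + 121\right)} = \frac{1}{-60187 + \left(- \frac{11}{-2} \cdot 84 + 121\right)} = \frac{1}{-60187 + \left(\left(-11\right) \left(- \frac{1}{2}\right) 84 + 121\right)} = \frac{1}{-60187 + \left(\frac{11}{2} \cdot 84 + 121\right)} = \frac{1}{-60187 + \left(462 + 121\right)} = \frac{1}{-60187 + 583} = \frac{1}{-59604} = - \frac{1}{59604}$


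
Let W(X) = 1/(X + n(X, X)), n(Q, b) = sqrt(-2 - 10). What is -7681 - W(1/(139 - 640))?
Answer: -23135271352/3012013 + 502002*I*sqrt(3)/3012013 ≈ -7681.0 + 0.28867*I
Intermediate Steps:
n(Q, b) = 2*I*sqrt(3) (n(Q, b) = sqrt(-12) = 2*I*sqrt(3))
W(X) = 1/(X + 2*I*sqrt(3))
-7681 - W(1/(139 - 640)) = -7681 - 1/(1/(139 - 640) + 2*I*sqrt(3)) = -7681 - 1/(1/(-501) + 2*I*sqrt(3)) = -7681 - 1/(-1/501 + 2*I*sqrt(3))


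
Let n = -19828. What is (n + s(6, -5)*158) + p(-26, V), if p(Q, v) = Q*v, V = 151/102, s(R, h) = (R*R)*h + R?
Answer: -2415283/51 ≈ -47359.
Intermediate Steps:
s(R, h) = R + h*R² (s(R, h) = R²*h + R = h*R² + R = R + h*R²)
V = 151/102 (V = 151*(1/102) = 151/102 ≈ 1.4804)
(n + s(6, -5)*158) + p(-26, V) = (-19828 + (6*(1 + 6*(-5)))*158) - 26*151/102 = (-19828 + (6*(1 - 30))*158) - 1963/51 = (-19828 + (6*(-29))*158) - 1963/51 = (-19828 - 174*158) - 1963/51 = (-19828 - 27492) - 1963/51 = -47320 - 1963/51 = -2415283/51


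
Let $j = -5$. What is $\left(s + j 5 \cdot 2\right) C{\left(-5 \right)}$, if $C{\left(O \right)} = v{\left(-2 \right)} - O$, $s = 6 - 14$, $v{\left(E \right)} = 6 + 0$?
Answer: $-638$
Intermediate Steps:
$v{\left(E \right)} = 6$
$s = -8$ ($s = 6 - 14 = -8$)
$C{\left(O \right)} = 6 - O$
$\left(s + j 5 \cdot 2\right) C{\left(-5 \right)} = \left(-8 + \left(-5\right) 5 \cdot 2\right) \left(6 - -5\right) = \left(-8 - 50\right) \left(6 + 5\right) = \left(-8 - 50\right) 11 = \left(-58\right) 11 = -638$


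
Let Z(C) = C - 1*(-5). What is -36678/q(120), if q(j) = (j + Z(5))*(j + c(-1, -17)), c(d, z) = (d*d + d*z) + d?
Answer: -18339/8905 ≈ -2.0594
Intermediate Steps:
c(d, z) = d + d**2 + d*z (c(d, z) = (d**2 + d*z) + d = d + d**2 + d*z)
Z(C) = 5 + C (Z(C) = C + 5 = 5 + C)
q(j) = (10 + j)*(17 + j) (q(j) = (j + (5 + 5))*(j - (1 - 1 - 17)) = (j + 10)*(j - 1*(-17)) = (10 + j)*(j + 17) = (10 + j)*(17 + j))
-36678/q(120) = -36678/(170 + 120**2 + 27*120) = -36678/(170 + 14400 + 3240) = -36678/17810 = -36678*1/17810 = -18339/8905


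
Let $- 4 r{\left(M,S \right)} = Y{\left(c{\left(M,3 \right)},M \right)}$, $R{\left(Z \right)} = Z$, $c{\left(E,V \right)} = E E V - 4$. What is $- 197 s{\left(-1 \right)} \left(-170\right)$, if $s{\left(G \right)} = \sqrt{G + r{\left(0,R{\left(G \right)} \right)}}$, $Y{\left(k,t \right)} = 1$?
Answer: $16745 i \sqrt{5} \approx 37443.0 i$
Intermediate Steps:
$c{\left(E,V \right)} = -4 + V E^{2}$ ($c{\left(E,V \right)} = E^{2} V - 4 = V E^{2} - 4 = -4 + V E^{2}$)
$r{\left(M,S \right)} = - \frac{1}{4}$ ($r{\left(M,S \right)} = \left(- \frac{1}{4}\right) 1 = - \frac{1}{4}$)
$s{\left(G \right)} = \sqrt{- \frac{1}{4} + G}$ ($s{\left(G \right)} = \sqrt{G - \frac{1}{4}} = \sqrt{- \frac{1}{4} + G}$)
$- 197 s{\left(-1 \right)} \left(-170\right) = - 197 \frac{\sqrt{-1 + 4 \left(-1\right)}}{2} \left(-170\right) = - 197 \frac{\sqrt{-1 - 4}}{2} \left(-170\right) = - 197 \frac{\sqrt{-5}}{2} \left(-170\right) = - 197 \frac{i \sqrt{5}}{2} \left(-170\right) = - \frac{197 i \sqrt{5}}{2} \left(-170\right) = 16745 i \sqrt{5}$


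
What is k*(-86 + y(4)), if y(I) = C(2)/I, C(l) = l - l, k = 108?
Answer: -9288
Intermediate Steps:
C(l) = 0
y(I) = 0 (y(I) = 0/I = 0)
k*(-86 + y(4)) = 108*(-86 + 0) = 108*(-86) = -9288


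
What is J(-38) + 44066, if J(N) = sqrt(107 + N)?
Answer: 44066 + sqrt(69) ≈ 44074.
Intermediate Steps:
J(-38) + 44066 = sqrt(107 - 38) + 44066 = sqrt(69) + 44066 = 44066 + sqrt(69)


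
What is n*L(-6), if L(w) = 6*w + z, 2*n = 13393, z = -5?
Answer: -549113/2 ≈ -2.7456e+5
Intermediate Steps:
n = 13393/2 (n = (½)*13393 = 13393/2 ≈ 6696.5)
L(w) = -5 + 6*w (L(w) = 6*w - 5 = -5 + 6*w)
n*L(-6) = 13393*(-5 + 6*(-6))/2 = 13393*(-5 - 36)/2 = (13393/2)*(-41) = -549113/2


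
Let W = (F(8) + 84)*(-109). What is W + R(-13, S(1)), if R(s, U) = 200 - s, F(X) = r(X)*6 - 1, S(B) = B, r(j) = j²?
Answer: -50690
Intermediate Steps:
F(X) = -1 + 6*X² (F(X) = X²*6 - 1 = 6*X² - 1 = -1 + 6*X²)
W = -50903 (W = ((-1 + 6*8²) + 84)*(-109) = ((-1 + 6*64) + 84)*(-109) = ((-1 + 384) + 84)*(-109) = (383 + 84)*(-109) = 467*(-109) = -50903)
W + R(-13, S(1)) = -50903 + (200 - 1*(-13)) = -50903 + (200 + 13) = -50903 + 213 = -50690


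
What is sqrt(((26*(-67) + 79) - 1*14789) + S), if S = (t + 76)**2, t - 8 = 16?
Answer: 2*I*sqrt(1613) ≈ 80.324*I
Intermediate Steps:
t = 24 (t = 8 + 16 = 24)
S = 10000 (S = (24 + 76)**2 = 100**2 = 10000)
sqrt(((26*(-67) + 79) - 1*14789) + S) = sqrt(((26*(-67) + 79) - 1*14789) + 10000) = sqrt(((-1742 + 79) - 14789) + 10000) = sqrt((-1663 - 14789) + 10000) = sqrt(-16452 + 10000) = sqrt(-6452) = 2*I*sqrt(1613)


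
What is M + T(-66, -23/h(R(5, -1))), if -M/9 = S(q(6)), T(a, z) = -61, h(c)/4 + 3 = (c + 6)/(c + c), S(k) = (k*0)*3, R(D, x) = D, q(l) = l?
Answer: -61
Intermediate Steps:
S(k) = 0 (S(k) = 0*3 = 0)
h(c) = -12 + 2*(6 + c)/c (h(c) = -12 + 4*((c + 6)/(c + c)) = -12 + 4*((6 + c)/((2*c))) = -12 + 4*((6 + c)*(1/(2*c))) = -12 + 4*((6 + c)/(2*c)) = -12 + 2*(6 + c)/c)
M = 0 (M = -9*0 = 0)
M + T(-66, -23/h(R(5, -1))) = 0 - 61 = -61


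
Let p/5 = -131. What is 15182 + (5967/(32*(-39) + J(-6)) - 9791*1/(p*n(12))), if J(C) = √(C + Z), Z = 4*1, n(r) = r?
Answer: 5465138777959/360058740 - 351*I*√2/91618 ≈ 15178.0 - 0.005418*I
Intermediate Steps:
p = -655 (p = 5*(-131) = -655)
Z = 4
J(C) = √(4 + C) (J(C) = √(C + 4) = √(4 + C))
15182 + (5967/(32*(-39) + J(-6)) - 9791*1/(p*n(12))) = 15182 + (5967/(32*(-39) + √(4 - 6)) - 9791/((-655*12))) = 15182 + (5967/(-1248 + √(-2)) - 9791/(-7860)) = 15182 + (5967/(-1248 + I*√2) - 9791*(-1/7860)) = 15182 + (5967/(-1248 + I*√2) + 9791/7860) = 15182 + (9791/7860 + 5967/(-1248 + I*√2)) = 119340311/7860 + 5967/(-1248 + I*√2)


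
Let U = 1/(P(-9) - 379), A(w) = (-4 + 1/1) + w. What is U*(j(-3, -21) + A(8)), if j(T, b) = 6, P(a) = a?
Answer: -11/388 ≈ -0.028351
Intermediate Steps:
A(w) = -3 + w (A(w) = (-4 + 1) + w = -3 + w)
U = -1/388 (U = 1/(-9 - 379) = 1/(-388) = -1/388 ≈ -0.0025773)
U*(j(-3, -21) + A(8)) = -(6 + (-3 + 8))/388 = -(6 + 5)/388 = -1/388*11 = -11/388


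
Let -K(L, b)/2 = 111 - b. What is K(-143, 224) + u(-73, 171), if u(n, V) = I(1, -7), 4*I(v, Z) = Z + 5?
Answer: 451/2 ≈ 225.50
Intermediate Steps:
I(v, Z) = 5/4 + Z/4 (I(v, Z) = (Z + 5)/4 = (5 + Z)/4 = 5/4 + Z/4)
K(L, b) = -222 + 2*b (K(L, b) = -2*(111 - b) = -222 + 2*b)
u(n, V) = -½ (u(n, V) = 5/4 + (¼)*(-7) = 5/4 - 7/4 = -½)
K(-143, 224) + u(-73, 171) = (-222 + 2*224) - ½ = (-222 + 448) - ½ = 226 - ½ = 451/2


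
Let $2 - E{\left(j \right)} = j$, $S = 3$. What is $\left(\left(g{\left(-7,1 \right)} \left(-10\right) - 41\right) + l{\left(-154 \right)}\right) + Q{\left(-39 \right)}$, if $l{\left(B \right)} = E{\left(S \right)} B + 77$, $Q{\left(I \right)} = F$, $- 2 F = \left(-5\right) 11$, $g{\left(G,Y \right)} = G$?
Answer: $\frac{575}{2} \approx 287.5$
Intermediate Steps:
$F = \frac{55}{2}$ ($F = - \frac{\left(-5\right) 11}{2} = \left(- \frac{1}{2}\right) \left(-55\right) = \frac{55}{2} \approx 27.5$)
$E{\left(j \right)} = 2 - j$
$Q{\left(I \right)} = \frac{55}{2}$
$l{\left(B \right)} = 77 - B$ ($l{\left(B \right)} = \left(2 - 3\right) B + 77 = - B + 77 = 77 - B$)
$\left(\left(g{\left(-7,1 \right)} \left(-10\right) - 41\right) + l{\left(-154 \right)}\right) + Q{\left(-39 \right)} = \left(\left(\left(-7\right) \left(-10\right) - 41\right) + \left(77 - -154\right)\right) + \frac{55}{2} = \left(\left(70 - 41\right) + \left(77 + 154\right)\right) + \frac{55}{2} = \left(29 + 231\right) + \frac{55}{2} = 260 + \frac{55}{2} = \frac{575}{2}$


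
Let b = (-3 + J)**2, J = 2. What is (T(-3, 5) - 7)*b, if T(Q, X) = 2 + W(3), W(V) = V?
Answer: -2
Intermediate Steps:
T(Q, X) = 5 (T(Q, X) = 2 + 3 = 5)
b = 1 (b = (-3 + 2)**2 = (-1)**2 = 1)
(T(-3, 5) - 7)*b = (5 - 7)*1 = -2*1 = -2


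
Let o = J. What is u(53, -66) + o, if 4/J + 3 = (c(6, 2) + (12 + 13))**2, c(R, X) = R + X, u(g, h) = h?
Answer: -35836/543 ≈ -65.996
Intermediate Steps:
J = 2/543 (J = 4/(-3 + ((6 + 2) + (12 + 13))**2) = 4/(-3 + (8 + 25)**2) = 4/(-3 + 33**2) = 4/(-3 + 1089) = 4/1086 = 4*(1/1086) = 2/543 ≈ 0.0036832)
o = 2/543 ≈ 0.0036832
u(53, -66) + o = -66 + 2/543 = -35836/543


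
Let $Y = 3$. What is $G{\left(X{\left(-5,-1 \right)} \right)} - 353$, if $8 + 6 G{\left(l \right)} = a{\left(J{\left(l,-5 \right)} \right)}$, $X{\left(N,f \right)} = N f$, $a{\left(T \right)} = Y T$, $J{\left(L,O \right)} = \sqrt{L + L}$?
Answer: $- \frac{1063}{3} + \frac{\sqrt{10}}{2} \approx -352.75$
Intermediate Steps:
$J{\left(L,O \right)} = \sqrt{2} \sqrt{L}$ ($J{\left(L,O \right)} = \sqrt{2 L} = \sqrt{2} \sqrt{L}$)
$a{\left(T \right)} = 3 T$
$G{\left(l \right)} = - \frac{4}{3} + \frac{\sqrt{2} \sqrt{l}}{2}$ ($G{\left(l \right)} = - \frac{4}{3} + \frac{3 \sqrt{2} \sqrt{l}}{6} = - \frac{4}{3} + \frac{\sqrt{2} \sqrt{l}}{2}$)
$G{\left(X{\left(-5,-1 \right)} \right)} - 353 = \left(- \frac{4}{3} + \frac{\sqrt{2} \sqrt{\left(-5\right) \left(-1\right)}}{2}\right) - 353 = \left(- \frac{4}{3} + \frac{\sqrt{2} \sqrt{5}}{2}\right) - 353 = \left(- \frac{4}{3} + \frac{\sqrt{10}}{2}\right) - 353 = - \frac{1063}{3} + \frac{\sqrt{10}}{2}$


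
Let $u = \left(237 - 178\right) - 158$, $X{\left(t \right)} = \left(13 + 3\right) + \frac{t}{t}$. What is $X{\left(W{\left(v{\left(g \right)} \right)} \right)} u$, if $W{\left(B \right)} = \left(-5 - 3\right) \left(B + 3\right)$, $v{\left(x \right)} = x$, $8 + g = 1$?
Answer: $-1683$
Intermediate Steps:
$g = -7$ ($g = -8 + 1 = -7$)
$W{\left(B \right)} = -24 - 8 B$ ($W{\left(B \right)} = - 8 \left(3 + B\right) = -24 - 8 B$)
$X{\left(t \right)} = 17$ ($X{\left(t \right)} = 16 + 1 = 17$)
$u = -99$ ($u = 59 - 158 = -99$)
$X{\left(W{\left(v{\left(g \right)} \right)} \right)} u = 17 \left(-99\right) = -1683$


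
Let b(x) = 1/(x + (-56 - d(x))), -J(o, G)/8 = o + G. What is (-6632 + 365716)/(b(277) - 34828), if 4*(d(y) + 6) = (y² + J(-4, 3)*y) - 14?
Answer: -7004202733/679346262 ≈ -10.310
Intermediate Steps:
J(o, G) = -8*G - 8*o (J(o, G) = -8*(o + G) = -8*(G + o) = -8*G - 8*o)
d(y) = -19/2 + 2*y + y²/4 (d(y) = -6 + ((y² + (-8*3 - 8*(-4))*y) - 14)/4 = -6 + ((y² + (-24 + 32)*y) - 14)/4 = -6 + ((y² + 8*y) - 14)/4 = -6 + (-14 + y² + 8*y)/4 = -6 + (-7/2 + 2*y + y²/4) = -19/2 + 2*y + y²/4)
b(x) = 1/(-93/2 - x - x²/4) (b(x) = 1/(x + (-56 - (-19/2 + 2*x + x²/4))) = 1/(x + (-56 + (19/2 - 2*x - x²/4))) = 1/(x + (-93/2 - 2*x - x²/4)) = 1/(-93/2 - x - x²/4))
(-6632 + 365716)/(b(277) - 34828) = (-6632 + 365716)/(-4/(186 + 277² + 4*277) - 34828) = 359084/(-4/(186 + 76729 + 1108) - 34828) = 359084/(-4/78023 - 34828) = 359084/(-2717385048/78023) = 359084*(-78023/2717385048) = -7004202733/679346262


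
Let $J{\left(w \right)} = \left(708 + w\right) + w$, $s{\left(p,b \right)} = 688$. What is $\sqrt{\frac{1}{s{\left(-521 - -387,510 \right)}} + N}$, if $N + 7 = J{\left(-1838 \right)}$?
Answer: $\frac{i \sqrt{88012357}}{172} \approx 54.544 i$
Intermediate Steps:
$J{\left(w \right)} = 708 + 2 w$
$N = -2975$ ($N = -7 + \left(708 + 2 \left(-1838\right)\right) = -7 + \left(708 - 3676\right) = -7 - 2968 = -2975$)
$\sqrt{\frac{1}{s{\left(-521 - -387,510 \right)}} + N} = \sqrt{\frac{1}{688} - 2975} = \sqrt{- \frac{2046799}{688}} = \frac{i \sqrt{88012357}}{172}$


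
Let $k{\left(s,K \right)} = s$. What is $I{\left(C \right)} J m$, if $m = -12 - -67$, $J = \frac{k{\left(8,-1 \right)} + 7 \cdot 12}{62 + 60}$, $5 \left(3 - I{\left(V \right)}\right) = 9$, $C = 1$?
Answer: $\frac{3036}{61} \approx 49.771$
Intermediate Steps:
$I{\left(V \right)} = \frac{6}{5}$ ($I{\left(V \right)} = 3 - \frac{9}{5} = \frac{6}{5}$)
$J = \frac{46}{61}$ ($J = \frac{8 + 7 \cdot 12}{62 + 60} = \frac{8 + 84}{122} = 92 \cdot \frac{1}{122} = \frac{46}{61} \approx 0.7541$)
$m = 55$ ($m = -12 + 67 = 55$)
$I{\left(C \right)} J m = \frac{6}{5} \cdot \frac{46}{61} \cdot 55 = \frac{276}{305} \cdot 55 = \frac{3036}{61}$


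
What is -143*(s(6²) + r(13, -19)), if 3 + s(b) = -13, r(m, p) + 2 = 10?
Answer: 1144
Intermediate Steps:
r(m, p) = 8 (r(m, p) = -2 + 10 = 8)
s(b) = -16 (s(b) = -3 - 13 = -16)
-143*(s(6²) + r(13, -19)) = -143*(-16 + 8) = -143*(-8) = 1144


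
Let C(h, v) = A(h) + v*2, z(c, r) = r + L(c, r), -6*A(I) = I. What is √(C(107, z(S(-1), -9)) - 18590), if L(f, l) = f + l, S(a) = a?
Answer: 25*I*√1074/6 ≈ 136.55*I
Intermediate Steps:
A(I) = -I/6
z(c, r) = c + 2*r (z(c, r) = r + (c + r) = c + 2*r)
C(h, v) = 2*v - h/6 (C(h, v) = -h/6 + v*2 = -h/6 + 2*v = 2*v - h/6)
√(C(107, z(S(-1), -9)) - 18590) = √((2*(-1 + 2*(-9)) - ⅙*107) - 18590) = √((2*(-1 - 18) - 107/6) - 18590) = √((2*(-19) - 107/6) - 18590) = √((-38 - 107/6) - 18590) = √(-335/6 - 18590) = √(-111875/6) = 25*I*√1074/6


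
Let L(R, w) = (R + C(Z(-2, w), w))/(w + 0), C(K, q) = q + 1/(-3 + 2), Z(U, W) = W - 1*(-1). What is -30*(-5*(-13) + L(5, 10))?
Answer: -1992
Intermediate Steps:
Z(U, W) = 1 + W (Z(U, W) = W + 1 = 1 + W)
C(K, q) = -1 + q (C(K, q) = q + 1/(-1) = q - 1 = -1 + q)
L(R, w) = (-1 + R + w)/w (L(R, w) = (R + (-1 + w))/(w + 0) = (-1 + R + w)/w)
-30*(-5*(-13) + L(5, 10)) = -30*(-5*(-13) + (-1 + 5 + 10)/10) = -30*(65 + (⅒)*14) = -30*(65 + 7/5) = -30*332/5 = -1992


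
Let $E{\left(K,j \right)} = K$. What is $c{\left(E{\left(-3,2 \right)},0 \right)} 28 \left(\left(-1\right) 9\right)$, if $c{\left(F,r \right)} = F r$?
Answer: $0$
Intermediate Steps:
$c{\left(E{\left(-3,2 \right)},0 \right)} 28 \left(\left(-1\right) 9\right) = \left(-3\right) 0 \cdot 28 \left(\left(-1\right) 9\right) = 0 \cdot 28 \left(-9\right) = 0 \left(-9\right) = 0$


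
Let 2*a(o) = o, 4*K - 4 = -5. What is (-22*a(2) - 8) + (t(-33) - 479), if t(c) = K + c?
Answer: -2169/4 ≈ -542.25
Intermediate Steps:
K = -1/4 (K = 1 + (1/4)*(-5) = 1 - 5/4 = -1/4 ≈ -0.25000)
a(o) = o/2
t(c) = -1/4 + c
(-22*a(2) - 8) + (t(-33) - 479) = (-11*2 - 8) + ((-1/4 - 33) - 479) = (-22*1 - 8) + (-133/4 - 479) = (-22 - 8) - 2049/4 = -30 - 2049/4 = -2169/4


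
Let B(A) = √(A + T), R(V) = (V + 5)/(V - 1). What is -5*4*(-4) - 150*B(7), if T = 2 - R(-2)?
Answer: 80 - 150*√10 ≈ -394.34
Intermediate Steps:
R(V) = (5 + V)/(-1 + V)
T = 3 (T = 2 - (5 - 2)/(-1 - 2) = 2 - 3/(-3) = 2 - (-1)*3/3 = 2 - 1*(-1) = 2 + 1 = 3)
B(A) = √(3 + A) (B(A) = √(A + 3) = √(3 + A))
-5*4*(-4) - 150*B(7) = -5*4*(-4) - 150*√(3 + 7) = -20*(-4) - 150*√10 = 80 - 150*√10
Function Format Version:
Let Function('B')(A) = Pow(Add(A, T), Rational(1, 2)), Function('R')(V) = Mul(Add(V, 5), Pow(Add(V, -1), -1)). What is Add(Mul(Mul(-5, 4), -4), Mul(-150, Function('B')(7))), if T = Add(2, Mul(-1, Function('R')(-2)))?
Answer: Add(80, Mul(-150, Pow(10, Rational(1, 2)))) ≈ -394.34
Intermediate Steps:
Function('R')(V) = Mul(Pow(Add(-1, V), -1), Add(5, V)) (Function('R')(V) = Mul(Add(5, V), Pow(Add(-1, V), -1)) = Mul(Pow(Add(-1, V), -1), Add(5, V)))
T = 3 (T = Add(2, Mul(-1, Mul(Pow(Add(-1, -2), -1), Add(5, -2)))) = Add(2, Mul(-1, Mul(Pow(-3, -1), 3))) = Add(2, Mul(-1, Mul(Rational(-1, 3), 3))) = Add(2, Mul(-1, -1)) = Add(2, 1) = 3)
Function('B')(A) = Pow(Add(3, A), Rational(1, 2)) (Function('B')(A) = Pow(Add(A, 3), Rational(1, 2)) = Pow(Add(3, A), Rational(1, 2)))
Add(Mul(Mul(-5, 4), -4), Mul(-150, Function('B')(7))) = Add(Mul(Mul(-5, 4), -4), Mul(-150, Pow(Add(3, 7), Rational(1, 2)))) = Add(Mul(-20, -4), Mul(-150, Pow(10, Rational(1, 2)))) = Add(80, Mul(-150, Pow(10, Rational(1, 2))))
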